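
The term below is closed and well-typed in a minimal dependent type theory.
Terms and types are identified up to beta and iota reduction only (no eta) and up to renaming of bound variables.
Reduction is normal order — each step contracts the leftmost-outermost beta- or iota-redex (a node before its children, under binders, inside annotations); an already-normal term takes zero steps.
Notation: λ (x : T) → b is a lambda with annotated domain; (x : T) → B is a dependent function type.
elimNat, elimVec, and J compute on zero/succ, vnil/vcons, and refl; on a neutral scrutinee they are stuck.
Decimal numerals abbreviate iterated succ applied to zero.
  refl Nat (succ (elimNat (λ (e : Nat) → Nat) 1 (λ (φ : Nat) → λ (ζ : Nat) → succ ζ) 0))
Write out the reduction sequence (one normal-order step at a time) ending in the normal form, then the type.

normal-order reduction:
  refl Nat (succ (elimNat (λ (e : Nat) → Nat) 1 (λ (φ : Nat) → λ (ζ : Nat) → succ ζ) 0))
  ~> refl Nat 2
the term's type:
  Eq Nat 2 2


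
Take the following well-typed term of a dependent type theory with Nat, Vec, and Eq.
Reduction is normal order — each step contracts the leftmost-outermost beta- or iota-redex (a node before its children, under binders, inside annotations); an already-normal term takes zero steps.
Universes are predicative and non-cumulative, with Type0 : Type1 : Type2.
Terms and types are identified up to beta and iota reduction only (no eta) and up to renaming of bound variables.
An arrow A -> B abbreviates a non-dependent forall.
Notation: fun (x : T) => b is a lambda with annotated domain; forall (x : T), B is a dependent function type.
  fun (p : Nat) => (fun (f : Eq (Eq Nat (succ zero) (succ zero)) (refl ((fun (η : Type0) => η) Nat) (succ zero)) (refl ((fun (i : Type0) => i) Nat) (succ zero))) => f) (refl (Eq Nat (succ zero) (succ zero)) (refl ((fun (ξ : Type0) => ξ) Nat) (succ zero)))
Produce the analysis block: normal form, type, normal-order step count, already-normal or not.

reduced normal form:
  fun (p : Nat) => refl (Eq Nat (succ zero) (succ zero)) (refl Nat (succ zero))
type:
  Nat -> Eq (Eq Nat (succ zero) (succ zero)) (refl Nat (succ zero)) (refl Nat (succ zero))
reduction steps (normal order): 2
started in normal form: no
first contracted redex: a beta-redex


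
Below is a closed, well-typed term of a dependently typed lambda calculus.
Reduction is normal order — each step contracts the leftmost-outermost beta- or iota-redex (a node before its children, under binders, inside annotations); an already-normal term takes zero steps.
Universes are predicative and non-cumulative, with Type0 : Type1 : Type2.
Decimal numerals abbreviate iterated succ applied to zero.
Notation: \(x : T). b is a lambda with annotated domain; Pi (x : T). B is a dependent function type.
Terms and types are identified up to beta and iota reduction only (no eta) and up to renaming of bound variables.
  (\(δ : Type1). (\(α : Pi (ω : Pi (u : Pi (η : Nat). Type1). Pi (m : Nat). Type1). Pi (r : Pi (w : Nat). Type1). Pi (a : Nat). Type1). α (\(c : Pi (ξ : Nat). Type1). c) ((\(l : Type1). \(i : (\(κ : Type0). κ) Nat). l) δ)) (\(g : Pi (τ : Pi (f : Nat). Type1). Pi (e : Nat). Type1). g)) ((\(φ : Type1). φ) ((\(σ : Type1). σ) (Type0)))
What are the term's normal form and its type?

normal form:
  \(δ : Nat). Type0
the term's type:
  Pi (δ : Nat). Type1


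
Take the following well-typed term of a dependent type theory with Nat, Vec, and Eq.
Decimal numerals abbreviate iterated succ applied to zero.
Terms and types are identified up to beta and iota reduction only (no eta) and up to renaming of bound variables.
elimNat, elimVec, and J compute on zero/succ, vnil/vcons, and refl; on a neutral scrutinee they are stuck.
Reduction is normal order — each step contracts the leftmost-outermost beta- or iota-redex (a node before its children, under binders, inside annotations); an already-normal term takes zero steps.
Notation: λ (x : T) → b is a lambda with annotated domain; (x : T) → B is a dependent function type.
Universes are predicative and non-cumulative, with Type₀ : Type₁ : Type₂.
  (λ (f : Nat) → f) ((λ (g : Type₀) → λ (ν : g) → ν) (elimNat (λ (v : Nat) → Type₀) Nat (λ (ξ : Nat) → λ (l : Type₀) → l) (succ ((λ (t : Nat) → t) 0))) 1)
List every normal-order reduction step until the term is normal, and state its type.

normal-order reduction sequence:
  (λ (f : Nat) → f) ((λ (g : Type₀) → λ (ν : g) → ν) (elimNat (λ (v : Nat) → Type₀) Nat (λ (ξ : Nat) → λ (l : Type₀) → l) (succ ((λ (t : Nat) → t) 0))) 1)
  ~> (λ (f : Type₀) → λ (g : f) → g) (elimNat (λ (ν : Nat) → Type₀) Nat (λ (v : Nat) → λ (ξ : Type₀) → ξ) (succ ((λ (l : Nat) → l) 0))) 1
  ~> (λ (f : elimNat (λ (g : Nat) → Type₀) Nat (λ (ν : Nat) → λ (v : Type₀) → v) (succ ((λ (ξ : Nat) → ξ) 0))) → f) 1
  ~> 1
the term's type:
  Nat


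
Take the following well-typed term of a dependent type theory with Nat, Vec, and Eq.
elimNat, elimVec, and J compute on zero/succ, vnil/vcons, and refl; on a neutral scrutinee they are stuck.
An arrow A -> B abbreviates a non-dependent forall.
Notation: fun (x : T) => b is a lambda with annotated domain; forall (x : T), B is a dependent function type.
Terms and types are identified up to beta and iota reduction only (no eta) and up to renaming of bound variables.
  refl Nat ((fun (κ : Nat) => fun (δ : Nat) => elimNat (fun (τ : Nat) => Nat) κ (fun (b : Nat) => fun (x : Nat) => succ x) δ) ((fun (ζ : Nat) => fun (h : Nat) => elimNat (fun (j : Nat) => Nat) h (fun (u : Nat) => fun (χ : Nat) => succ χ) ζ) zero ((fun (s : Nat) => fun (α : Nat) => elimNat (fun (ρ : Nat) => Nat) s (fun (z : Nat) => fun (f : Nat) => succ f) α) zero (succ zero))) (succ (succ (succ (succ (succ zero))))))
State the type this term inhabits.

type:
  Eq Nat (succ (succ (succ (succ (succ (succ zero)))))) (succ (succ (succ (succ (succ (succ zero))))))


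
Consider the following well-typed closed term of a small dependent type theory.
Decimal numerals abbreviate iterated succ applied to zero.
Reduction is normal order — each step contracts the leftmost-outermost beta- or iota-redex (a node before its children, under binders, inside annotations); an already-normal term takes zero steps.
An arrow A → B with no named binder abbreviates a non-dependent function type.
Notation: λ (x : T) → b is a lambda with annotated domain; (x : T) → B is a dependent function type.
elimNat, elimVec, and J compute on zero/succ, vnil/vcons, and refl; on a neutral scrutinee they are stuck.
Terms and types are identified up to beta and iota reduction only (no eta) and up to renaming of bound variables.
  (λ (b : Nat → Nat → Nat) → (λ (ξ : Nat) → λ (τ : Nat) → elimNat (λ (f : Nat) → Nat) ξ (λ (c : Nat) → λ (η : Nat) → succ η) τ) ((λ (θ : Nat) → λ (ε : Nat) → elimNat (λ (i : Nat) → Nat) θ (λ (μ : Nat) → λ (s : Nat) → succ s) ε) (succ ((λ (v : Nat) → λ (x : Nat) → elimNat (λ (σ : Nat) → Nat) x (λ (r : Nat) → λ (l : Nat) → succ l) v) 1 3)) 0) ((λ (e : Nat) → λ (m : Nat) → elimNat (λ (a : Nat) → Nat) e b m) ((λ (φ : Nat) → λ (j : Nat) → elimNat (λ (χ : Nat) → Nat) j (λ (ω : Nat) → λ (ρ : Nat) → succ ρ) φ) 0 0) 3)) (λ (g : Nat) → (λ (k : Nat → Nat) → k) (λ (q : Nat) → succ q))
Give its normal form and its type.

resulting normal form:
  8
type:
  Nat
observation: 40 normal-order steps normalize the term, beginning with a beta-redex.


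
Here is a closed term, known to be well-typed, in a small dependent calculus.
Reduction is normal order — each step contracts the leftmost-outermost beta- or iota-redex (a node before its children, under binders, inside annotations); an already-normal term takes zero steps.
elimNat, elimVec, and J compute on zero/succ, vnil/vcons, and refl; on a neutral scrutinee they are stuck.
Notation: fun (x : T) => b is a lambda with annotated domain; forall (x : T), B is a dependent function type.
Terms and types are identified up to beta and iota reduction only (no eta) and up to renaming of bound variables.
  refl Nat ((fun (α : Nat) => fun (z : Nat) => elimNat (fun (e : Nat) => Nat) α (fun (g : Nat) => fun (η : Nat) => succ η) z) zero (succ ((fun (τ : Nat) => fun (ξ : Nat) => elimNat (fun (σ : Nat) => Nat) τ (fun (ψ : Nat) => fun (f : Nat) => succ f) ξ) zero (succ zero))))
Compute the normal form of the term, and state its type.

reduced normal form:
  refl Nat (succ (succ zero))
inferred type:
  Eq Nat (succ (succ zero)) (succ (succ zero))


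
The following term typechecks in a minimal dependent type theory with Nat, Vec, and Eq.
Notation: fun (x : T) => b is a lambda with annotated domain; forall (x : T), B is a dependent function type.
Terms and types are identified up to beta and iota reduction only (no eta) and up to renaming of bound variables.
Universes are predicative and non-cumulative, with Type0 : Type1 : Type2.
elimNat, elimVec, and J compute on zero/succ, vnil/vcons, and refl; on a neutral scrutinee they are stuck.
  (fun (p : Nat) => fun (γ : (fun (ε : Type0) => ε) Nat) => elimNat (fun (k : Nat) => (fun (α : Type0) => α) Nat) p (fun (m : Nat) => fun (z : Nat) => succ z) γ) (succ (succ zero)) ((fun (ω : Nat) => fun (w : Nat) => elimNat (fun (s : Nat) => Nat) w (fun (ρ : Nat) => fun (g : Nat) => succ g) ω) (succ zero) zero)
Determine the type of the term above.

type:
  Nat


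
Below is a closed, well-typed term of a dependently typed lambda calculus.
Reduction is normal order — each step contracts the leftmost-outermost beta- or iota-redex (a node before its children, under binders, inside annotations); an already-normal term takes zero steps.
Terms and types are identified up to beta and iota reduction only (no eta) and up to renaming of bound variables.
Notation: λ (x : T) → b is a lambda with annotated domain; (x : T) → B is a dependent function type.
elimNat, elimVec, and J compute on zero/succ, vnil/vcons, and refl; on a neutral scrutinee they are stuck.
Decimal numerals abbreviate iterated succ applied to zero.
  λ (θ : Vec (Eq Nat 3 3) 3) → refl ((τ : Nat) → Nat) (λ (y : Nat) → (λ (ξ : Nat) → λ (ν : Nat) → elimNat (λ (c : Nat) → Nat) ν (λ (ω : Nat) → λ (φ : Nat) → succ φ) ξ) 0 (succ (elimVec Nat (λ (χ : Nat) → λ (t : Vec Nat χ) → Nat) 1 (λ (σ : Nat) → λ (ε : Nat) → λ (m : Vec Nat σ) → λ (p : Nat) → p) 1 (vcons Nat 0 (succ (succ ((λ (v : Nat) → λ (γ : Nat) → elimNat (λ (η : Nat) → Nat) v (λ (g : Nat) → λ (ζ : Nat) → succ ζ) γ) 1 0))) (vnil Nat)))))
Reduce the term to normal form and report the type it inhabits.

resulting normal form:
  λ (θ : Vec (Eq Nat 3 3) 3) → refl ((τ : Nat) → Nat) (λ (y : Nat) → 2)
inferred type:
  (θ : Vec (Eq Nat 3 3) 3) → Eq ((τ : Nat) → Nat) (λ (y : Nat) → 2) (λ (ξ : Nat) → 2)


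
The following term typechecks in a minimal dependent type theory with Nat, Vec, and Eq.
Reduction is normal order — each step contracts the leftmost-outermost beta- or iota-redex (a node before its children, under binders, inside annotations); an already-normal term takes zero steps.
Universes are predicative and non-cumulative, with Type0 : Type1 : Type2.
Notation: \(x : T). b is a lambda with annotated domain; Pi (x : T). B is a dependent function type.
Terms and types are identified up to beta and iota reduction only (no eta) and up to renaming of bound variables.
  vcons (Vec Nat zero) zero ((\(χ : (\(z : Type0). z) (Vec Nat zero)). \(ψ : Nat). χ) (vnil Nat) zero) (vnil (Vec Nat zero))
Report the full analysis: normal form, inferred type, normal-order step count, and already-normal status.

resulting normal form:
  vcons (Vec Nat zero) zero (vnil Nat) (vnil (Vec Nat zero))
type:
  Vec (Vec Nat zero) (succ zero)
steps to reach normal form (normal order): 2
term was already normal: no
first redex: a beta-redex


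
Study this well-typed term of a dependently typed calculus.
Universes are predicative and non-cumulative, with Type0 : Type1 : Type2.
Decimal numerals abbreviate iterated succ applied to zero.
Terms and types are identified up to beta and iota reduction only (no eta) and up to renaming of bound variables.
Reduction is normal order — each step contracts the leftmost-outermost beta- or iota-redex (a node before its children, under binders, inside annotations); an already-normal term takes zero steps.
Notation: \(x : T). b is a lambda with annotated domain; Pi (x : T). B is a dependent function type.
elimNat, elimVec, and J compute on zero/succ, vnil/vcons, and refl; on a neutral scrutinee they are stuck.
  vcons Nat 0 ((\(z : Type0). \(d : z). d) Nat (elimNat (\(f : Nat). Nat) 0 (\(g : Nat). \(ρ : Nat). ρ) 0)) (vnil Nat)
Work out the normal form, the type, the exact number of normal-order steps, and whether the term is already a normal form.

reduced normal form:
  vcons Nat 0 0 (vnil Nat)
inferred type:
  Vec Nat 1
steps to reach normal form (normal order): 3
already normal: no
first redex: a beta-redex


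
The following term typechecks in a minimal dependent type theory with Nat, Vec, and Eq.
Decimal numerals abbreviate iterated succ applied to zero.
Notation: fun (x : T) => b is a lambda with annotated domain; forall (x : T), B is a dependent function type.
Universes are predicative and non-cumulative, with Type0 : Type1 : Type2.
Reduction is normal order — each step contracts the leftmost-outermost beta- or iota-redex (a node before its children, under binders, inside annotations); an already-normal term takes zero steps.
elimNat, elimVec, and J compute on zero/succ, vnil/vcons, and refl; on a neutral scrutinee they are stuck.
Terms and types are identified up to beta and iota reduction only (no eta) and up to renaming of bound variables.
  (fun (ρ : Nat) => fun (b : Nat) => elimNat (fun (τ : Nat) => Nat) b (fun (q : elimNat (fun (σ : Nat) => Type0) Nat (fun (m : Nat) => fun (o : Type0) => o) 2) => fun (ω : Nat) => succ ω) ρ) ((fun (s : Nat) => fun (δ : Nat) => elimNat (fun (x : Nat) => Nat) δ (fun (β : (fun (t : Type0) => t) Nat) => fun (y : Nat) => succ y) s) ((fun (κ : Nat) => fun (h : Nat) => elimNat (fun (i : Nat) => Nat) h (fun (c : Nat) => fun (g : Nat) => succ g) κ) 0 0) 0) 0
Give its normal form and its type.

resulting normal form:
  0
the term's type:
  Nat
observation: 17 normal-order steps separate the term from its normal form.


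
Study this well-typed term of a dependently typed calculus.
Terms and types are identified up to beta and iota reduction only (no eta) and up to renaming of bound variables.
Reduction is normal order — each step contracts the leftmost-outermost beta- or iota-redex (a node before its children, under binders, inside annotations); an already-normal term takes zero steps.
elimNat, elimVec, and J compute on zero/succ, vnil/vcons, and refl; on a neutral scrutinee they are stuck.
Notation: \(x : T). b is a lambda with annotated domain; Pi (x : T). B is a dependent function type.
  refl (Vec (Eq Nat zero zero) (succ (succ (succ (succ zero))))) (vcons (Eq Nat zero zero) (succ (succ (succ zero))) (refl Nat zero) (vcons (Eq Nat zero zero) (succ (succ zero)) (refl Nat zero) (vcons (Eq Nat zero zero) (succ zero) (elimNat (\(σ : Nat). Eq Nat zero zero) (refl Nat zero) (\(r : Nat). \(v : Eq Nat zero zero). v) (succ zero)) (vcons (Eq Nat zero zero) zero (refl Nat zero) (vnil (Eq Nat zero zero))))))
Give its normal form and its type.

normal form:
  refl (Vec (Eq Nat zero zero) (succ (succ (succ (succ zero))))) (vcons (Eq Nat zero zero) (succ (succ (succ zero))) (refl Nat zero) (vcons (Eq Nat zero zero) (succ (succ zero)) (refl Nat zero) (vcons (Eq Nat zero zero) (succ zero) (refl Nat zero) (vcons (Eq Nat zero zero) zero (refl Nat zero) (vnil (Eq Nat zero zero))))))
inferred type:
  Eq (Vec (Eq Nat zero zero) (succ (succ (succ (succ zero))))) (vcons (Eq Nat zero zero) (succ (succ (succ zero))) (refl Nat zero) (vcons (Eq Nat zero zero) (succ (succ zero)) (refl Nat zero) (vcons (Eq Nat zero zero) (succ zero) (refl Nat zero) (vcons (Eq Nat zero zero) zero (refl Nat zero) (vnil (Eq Nat zero zero)))))) (vcons (Eq Nat zero zero) (succ (succ (succ zero))) (refl Nat zero) (vcons (Eq Nat zero zero) (succ (succ zero)) (refl Nat zero) (vcons (Eq Nat zero zero) (succ zero) (refl Nat zero) (vcons (Eq Nat zero zero) zero (refl Nat zero) (vnil (Eq Nat zero zero))))))


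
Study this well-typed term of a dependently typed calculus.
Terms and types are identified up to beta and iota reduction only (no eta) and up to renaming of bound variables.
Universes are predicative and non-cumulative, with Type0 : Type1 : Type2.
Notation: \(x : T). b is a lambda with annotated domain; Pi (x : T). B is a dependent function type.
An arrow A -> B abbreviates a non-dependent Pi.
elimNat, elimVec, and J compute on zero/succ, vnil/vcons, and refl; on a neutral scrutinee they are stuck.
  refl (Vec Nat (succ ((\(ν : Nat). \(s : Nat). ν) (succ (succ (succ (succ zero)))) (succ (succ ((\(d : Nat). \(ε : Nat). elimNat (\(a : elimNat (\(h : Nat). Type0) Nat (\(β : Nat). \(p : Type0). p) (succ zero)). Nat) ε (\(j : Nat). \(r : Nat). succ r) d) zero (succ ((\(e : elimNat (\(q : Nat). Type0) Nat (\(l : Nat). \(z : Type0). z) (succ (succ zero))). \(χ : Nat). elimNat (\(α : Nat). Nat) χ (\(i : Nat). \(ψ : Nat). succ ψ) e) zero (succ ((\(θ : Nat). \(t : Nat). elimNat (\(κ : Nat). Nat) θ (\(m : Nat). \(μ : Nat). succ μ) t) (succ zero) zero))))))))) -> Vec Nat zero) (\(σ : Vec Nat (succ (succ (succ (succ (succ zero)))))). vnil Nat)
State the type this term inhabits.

the term's type:
  Eq (Vec Nat (succ (succ (succ (succ (succ zero))))) -> Vec Nat zero) (\(ν : Vec Nat (succ (succ (succ (succ (succ zero)))))). vnil Nat) (\(s : Vec Nat (succ (succ (succ (succ (succ zero)))))). vnil Nat)


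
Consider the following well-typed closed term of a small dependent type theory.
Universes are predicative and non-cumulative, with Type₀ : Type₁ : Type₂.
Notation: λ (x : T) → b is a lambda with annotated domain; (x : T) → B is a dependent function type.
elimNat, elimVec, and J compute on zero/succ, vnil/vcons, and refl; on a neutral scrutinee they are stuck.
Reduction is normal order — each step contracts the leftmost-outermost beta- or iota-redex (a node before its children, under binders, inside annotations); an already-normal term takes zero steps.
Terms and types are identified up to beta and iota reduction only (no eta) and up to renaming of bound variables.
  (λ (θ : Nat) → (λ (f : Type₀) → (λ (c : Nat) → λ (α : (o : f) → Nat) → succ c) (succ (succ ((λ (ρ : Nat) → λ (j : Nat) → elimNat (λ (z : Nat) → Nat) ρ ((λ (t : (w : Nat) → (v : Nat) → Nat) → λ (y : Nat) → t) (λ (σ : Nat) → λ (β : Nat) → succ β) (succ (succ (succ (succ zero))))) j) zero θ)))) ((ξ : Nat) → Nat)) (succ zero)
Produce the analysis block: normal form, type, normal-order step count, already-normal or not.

reduced normal form:
  λ (θ : (f : (c : Nat) → Nat) → Nat) → succ (succ (succ (succ zero)))
type:
  (θ : (f : (c : Nat) → Nat) → Nat) → Nat
steps to reach normal form (normal order): 11
term was already normal: no
first contracted redex: a beta-redex


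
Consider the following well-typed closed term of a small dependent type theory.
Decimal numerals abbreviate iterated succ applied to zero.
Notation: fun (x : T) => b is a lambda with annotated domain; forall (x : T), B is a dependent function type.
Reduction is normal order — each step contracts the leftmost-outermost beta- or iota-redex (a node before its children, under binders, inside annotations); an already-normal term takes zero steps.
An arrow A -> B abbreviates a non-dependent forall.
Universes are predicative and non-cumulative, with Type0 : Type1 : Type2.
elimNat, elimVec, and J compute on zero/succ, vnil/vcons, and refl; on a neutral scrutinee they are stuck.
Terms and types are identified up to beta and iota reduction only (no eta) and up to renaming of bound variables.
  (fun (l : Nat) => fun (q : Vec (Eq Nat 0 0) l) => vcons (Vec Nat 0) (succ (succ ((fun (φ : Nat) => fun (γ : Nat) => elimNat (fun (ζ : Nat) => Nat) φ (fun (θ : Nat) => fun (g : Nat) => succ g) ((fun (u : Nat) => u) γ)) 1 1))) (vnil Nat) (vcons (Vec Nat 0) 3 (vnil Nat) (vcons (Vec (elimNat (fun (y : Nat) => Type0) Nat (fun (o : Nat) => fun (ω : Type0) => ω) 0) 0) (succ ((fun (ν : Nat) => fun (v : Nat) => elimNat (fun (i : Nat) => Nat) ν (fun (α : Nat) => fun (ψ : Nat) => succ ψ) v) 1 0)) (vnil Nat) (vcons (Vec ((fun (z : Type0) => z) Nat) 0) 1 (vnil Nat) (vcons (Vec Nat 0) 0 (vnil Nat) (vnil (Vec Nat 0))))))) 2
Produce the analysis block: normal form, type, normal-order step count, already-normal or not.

reduced normal form:
  fun (l : Vec (Eq Nat 0 0) 2) => vcons (Vec Nat 0) 4 (vnil Nat) (vcons (Vec Nat 0) 3 (vnil Nat) (vcons (Vec Nat 0) 2 (vnil Nat) (vcons (Vec Nat 0) 1 (vnil Nat) (vcons (Vec Nat 0) 0 (vnil Nat) (vnil (Vec Nat 0))))))
inferred type:
  Vec (Eq Nat 0 0) 2 -> Vec (Vec Nat 0) 5
reduction steps (normal order): 13
term was already normal: no
first redex: a beta-redex


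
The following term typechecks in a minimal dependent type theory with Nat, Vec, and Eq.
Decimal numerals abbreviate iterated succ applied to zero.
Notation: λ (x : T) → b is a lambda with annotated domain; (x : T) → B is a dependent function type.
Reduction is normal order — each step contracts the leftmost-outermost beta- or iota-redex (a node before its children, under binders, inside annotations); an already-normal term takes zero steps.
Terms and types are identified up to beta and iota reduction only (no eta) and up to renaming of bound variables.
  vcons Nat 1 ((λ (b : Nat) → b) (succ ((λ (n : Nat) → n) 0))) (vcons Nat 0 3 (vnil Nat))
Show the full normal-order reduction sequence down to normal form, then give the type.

normal-order reduction:
  vcons Nat 1 ((λ (b : Nat) → b) (succ ((λ (n : Nat) → n) 0))) (vcons Nat 0 3 (vnil Nat))
  ~> vcons Nat 1 (succ ((λ (b : Nat) → b) 0)) (vcons Nat 0 3 (vnil Nat))
  ~> vcons Nat 1 1 (vcons Nat 0 3 (vnil Nat))
inferred type:
  Vec Nat 2


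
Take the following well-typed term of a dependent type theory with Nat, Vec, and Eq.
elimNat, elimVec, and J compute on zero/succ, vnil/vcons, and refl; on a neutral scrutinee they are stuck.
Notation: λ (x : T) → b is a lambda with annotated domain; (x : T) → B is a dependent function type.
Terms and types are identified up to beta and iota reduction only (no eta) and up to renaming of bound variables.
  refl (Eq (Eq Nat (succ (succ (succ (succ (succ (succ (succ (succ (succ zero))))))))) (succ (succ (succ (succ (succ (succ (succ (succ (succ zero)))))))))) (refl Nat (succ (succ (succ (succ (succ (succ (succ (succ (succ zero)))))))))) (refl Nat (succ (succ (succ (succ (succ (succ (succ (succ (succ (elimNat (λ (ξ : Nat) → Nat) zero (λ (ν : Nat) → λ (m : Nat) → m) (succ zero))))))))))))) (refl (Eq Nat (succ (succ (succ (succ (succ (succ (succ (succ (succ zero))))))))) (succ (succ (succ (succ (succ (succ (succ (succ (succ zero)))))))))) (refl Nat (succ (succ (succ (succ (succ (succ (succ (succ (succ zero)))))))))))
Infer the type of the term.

the term's type:
  Eq (Eq (Eq Nat (succ (succ (succ (succ (succ (succ (succ (succ (succ zero))))))))) (succ (succ (succ (succ (succ (succ (succ (succ (succ zero)))))))))) (refl Nat (succ (succ (succ (succ (succ (succ (succ (succ (succ zero)))))))))) (refl Nat (succ (succ (succ (succ (succ (succ (succ (succ (succ zero))))))))))) (refl (Eq Nat (succ (succ (succ (succ (succ (succ (succ (succ (succ zero))))))))) (succ (succ (succ (succ (succ (succ (succ (succ (succ zero)))))))))) (refl Nat (succ (succ (succ (succ (succ (succ (succ (succ (succ zero))))))))))) (refl (Eq Nat (succ (succ (succ (succ (succ (succ (succ (succ (succ zero))))))))) (succ (succ (succ (succ (succ (succ (succ (succ (succ zero)))))))))) (refl Nat (succ (succ (succ (succ (succ (succ (succ (succ (succ zero)))))))))))


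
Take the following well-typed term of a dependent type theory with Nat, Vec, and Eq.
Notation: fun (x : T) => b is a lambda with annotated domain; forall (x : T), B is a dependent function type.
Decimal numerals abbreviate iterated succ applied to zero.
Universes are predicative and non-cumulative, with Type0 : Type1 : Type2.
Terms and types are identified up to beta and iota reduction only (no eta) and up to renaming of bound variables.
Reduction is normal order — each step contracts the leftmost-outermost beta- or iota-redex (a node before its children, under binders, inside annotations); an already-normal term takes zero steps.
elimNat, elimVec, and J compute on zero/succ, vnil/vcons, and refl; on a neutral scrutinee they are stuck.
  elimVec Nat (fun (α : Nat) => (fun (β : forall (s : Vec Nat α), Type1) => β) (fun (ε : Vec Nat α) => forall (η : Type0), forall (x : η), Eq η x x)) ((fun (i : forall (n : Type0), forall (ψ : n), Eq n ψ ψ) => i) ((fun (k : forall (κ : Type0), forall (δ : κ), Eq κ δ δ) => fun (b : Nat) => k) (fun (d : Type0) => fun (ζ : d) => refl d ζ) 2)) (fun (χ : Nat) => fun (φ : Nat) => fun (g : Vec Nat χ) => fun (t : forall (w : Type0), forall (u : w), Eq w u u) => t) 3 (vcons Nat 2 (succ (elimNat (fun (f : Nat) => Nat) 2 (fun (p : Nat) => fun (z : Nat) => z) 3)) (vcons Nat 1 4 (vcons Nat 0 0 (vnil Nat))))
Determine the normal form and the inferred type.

normal form:
  fun (α : Type0) => fun (β : α) => refl α β
the term's type:
  forall (α : Type0), forall (β : α), Eq α β β


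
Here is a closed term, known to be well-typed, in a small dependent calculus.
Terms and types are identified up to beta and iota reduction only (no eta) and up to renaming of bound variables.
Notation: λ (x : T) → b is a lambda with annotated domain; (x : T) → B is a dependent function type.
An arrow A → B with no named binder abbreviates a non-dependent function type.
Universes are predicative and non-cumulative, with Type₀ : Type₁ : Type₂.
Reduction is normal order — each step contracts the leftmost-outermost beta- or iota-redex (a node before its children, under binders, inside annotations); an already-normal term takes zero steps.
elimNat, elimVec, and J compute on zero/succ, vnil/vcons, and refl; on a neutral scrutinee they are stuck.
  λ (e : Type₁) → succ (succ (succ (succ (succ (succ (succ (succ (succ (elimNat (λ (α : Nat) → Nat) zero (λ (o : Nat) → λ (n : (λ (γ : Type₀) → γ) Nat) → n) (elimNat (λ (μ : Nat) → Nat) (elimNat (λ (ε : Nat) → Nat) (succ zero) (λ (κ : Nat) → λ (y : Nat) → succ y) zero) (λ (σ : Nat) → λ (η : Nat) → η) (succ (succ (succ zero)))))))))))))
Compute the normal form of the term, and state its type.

reduced normal form:
  λ (e : Type₁) → succ (succ (succ (succ (succ (succ (succ (succ (succ zero))))))))
the term's type:
  Type₁ → Nat
observation: 16 normal-order steps separate the term from its normal form.


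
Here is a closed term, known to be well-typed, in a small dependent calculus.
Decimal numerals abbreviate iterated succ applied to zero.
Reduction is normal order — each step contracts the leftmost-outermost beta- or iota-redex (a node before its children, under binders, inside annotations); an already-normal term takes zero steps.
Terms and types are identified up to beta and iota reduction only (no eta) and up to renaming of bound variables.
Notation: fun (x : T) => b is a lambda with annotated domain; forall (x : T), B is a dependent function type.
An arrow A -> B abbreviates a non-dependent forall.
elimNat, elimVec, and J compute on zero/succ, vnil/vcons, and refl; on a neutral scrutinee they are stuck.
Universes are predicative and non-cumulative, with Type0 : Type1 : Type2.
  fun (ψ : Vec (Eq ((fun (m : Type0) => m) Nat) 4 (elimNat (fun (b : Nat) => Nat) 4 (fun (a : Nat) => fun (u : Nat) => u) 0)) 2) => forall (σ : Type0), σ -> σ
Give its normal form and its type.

resulting normal form:
  fun (ψ : Vec (Eq Nat 4 4) 2) => forall (m : Type0), m -> m
type:
  Vec (Eq Nat 4 4) 2 -> Type1
observation: 2 normal-order steps normalize the term, beginning with a beta-redex.


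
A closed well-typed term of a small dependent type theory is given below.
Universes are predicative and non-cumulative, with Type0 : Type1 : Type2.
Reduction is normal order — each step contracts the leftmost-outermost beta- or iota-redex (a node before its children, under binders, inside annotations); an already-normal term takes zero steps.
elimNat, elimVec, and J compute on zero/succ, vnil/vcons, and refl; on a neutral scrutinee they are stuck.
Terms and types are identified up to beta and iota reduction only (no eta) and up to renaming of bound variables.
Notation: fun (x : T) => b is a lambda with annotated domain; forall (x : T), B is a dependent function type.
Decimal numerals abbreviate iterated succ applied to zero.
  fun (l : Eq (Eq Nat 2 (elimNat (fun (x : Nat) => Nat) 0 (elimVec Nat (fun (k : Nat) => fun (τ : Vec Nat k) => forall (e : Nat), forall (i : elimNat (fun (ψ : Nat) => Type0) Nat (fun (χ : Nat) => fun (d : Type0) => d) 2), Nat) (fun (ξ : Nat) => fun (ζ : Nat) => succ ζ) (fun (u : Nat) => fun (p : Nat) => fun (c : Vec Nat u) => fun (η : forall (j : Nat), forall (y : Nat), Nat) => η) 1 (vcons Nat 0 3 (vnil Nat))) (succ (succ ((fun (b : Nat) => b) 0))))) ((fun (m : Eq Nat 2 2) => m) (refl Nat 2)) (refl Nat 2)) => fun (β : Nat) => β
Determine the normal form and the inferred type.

resulting normal form:
  fun (l : Eq (Eq Nat 2 2) (refl Nat 2) (refl Nat 2)) => fun (x : Nat) => x
the term's type:
  forall (l : Eq (Eq Nat 2 2) (refl Nat 2) (refl Nat 2)), forall (x : Nat), Nat


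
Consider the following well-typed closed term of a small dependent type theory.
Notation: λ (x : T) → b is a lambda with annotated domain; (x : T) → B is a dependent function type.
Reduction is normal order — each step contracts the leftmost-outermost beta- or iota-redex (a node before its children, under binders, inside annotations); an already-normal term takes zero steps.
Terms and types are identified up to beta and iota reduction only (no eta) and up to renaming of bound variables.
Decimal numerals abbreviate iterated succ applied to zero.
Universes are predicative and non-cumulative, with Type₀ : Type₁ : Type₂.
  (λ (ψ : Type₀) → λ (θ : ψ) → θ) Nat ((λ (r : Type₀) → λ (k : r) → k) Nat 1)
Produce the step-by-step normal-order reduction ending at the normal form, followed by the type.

normal-order reduction sequence:
  (λ (ψ : Type₀) → λ (θ : ψ) → θ) Nat ((λ (r : Type₀) → λ (k : r) → k) Nat 1)
  ~> (λ (ψ : Nat) → ψ) ((λ (θ : Type₀) → λ (r : θ) → r) Nat 1)
  ~> (λ (ψ : Type₀) → λ (θ : ψ) → θ) Nat 1
  ~> (λ (ψ : Nat) → ψ) 1
  ~> 1
type:
  Nat


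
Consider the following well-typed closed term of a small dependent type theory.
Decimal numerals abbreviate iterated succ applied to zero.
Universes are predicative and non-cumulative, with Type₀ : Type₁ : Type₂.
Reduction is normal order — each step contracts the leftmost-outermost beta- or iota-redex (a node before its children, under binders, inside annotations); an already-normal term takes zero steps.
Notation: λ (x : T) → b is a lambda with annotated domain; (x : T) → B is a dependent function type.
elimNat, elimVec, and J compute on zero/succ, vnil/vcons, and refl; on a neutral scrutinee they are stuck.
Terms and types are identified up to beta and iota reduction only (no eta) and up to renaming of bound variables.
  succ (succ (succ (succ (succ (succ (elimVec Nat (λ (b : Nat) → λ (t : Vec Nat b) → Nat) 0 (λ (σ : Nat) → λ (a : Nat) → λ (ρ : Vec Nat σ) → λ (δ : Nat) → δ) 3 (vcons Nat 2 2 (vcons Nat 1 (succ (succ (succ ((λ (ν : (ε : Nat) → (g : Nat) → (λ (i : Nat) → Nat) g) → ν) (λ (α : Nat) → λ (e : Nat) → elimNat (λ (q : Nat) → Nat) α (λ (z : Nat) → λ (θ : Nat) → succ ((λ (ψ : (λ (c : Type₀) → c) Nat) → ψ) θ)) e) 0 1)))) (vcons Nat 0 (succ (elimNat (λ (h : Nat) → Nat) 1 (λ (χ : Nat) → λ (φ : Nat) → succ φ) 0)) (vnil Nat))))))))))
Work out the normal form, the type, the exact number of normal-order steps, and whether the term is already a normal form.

reduced normal form:
  6
inferred type:
  Nat
normal-order step count: 16
started in normal form: no
first contracted redex: an elimVec iota-redex


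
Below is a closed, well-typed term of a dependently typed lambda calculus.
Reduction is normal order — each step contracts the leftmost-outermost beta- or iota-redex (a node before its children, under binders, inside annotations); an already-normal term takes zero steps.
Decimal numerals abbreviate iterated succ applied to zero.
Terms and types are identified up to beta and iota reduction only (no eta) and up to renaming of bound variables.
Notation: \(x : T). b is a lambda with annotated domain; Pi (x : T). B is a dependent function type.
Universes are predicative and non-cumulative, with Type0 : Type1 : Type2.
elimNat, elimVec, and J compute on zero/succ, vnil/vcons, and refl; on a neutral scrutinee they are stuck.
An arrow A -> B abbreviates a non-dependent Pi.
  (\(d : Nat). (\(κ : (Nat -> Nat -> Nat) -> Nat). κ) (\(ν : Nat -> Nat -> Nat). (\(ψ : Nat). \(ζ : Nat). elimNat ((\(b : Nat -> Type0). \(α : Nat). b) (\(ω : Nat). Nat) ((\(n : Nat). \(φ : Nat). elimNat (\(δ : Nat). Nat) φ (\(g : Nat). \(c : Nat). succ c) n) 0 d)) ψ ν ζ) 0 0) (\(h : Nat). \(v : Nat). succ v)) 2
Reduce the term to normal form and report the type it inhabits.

resulting normal form:
  0
type:
  Nat
observation: normalization takes exactly 6 steps under the normal-order strategy.


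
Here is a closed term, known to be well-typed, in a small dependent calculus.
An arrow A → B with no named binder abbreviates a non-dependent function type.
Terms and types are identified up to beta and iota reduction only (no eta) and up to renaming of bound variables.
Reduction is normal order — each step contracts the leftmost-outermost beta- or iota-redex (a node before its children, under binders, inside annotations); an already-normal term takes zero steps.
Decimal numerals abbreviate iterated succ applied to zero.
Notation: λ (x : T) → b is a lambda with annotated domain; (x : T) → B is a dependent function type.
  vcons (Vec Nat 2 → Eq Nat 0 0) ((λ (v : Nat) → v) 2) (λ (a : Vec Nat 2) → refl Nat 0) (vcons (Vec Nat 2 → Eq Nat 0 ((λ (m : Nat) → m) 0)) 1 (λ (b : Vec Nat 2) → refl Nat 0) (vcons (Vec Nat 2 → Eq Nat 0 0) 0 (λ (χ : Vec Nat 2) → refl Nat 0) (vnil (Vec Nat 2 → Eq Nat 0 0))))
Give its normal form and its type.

resulting normal form:
  vcons (Vec Nat 2 → Eq Nat 0 0) 2 (λ (v : Vec Nat 2) → refl Nat 0) (vcons (Vec Nat 2 → Eq Nat 0 0) 1 (λ (a : Vec Nat 2) → refl Nat 0) (vcons (Vec Nat 2 → Eq Nat 0 0) 0 (λ (m : Vec Nat 2) → refl Nat 0) (vnil (Vec Nat 2 → Eq Nat 0 0))))
inferred type:
  Vec (Vec Nat 2 → Eq Nat 0 0) 3
observation: reduction starts at a beta-redex, and 2 normal-order steps reach the normal form.


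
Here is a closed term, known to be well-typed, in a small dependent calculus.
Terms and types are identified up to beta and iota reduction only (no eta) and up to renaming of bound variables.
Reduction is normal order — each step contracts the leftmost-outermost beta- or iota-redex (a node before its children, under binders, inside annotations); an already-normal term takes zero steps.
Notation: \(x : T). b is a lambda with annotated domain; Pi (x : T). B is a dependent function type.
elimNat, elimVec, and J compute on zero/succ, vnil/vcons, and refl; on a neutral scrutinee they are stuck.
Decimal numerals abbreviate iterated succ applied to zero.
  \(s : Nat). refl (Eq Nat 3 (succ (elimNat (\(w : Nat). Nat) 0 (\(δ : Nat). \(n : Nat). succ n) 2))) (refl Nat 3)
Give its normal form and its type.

resulting normal form:
  \(s : Nat). refl (Eq Nat 3 3) (refl Nat 3)
type:
  Pi (s : Nat). Eq (Eq Nat 3 3) (refl Nat 3) (refl Nat 3)


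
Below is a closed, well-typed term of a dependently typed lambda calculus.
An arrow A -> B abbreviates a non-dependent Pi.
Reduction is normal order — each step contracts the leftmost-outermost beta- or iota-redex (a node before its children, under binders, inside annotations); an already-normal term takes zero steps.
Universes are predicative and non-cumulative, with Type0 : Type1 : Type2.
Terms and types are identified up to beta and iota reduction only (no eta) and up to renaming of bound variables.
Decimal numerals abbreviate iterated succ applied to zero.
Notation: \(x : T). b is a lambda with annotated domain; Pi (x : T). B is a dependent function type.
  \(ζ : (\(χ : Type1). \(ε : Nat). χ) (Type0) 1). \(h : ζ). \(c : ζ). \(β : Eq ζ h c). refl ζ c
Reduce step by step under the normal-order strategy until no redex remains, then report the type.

reduction (normal order):
  \(ζ : (\(χ : Type1). \(ε : Nat). χ) (Type0) 1). \(h : ζ). \(c : ζ). \(β : Eq ζ h c). refl ζ c
  ~> \(ζ : (\(χ : Nat). Type0) 1). \(ε : ζ). \(h : ζ). \(c : Eq ζ ε h). refl ζ h
  ~> \(ζ : Type0). \(χ : ζ). \(ε : ζ). \(h : Eq ζ χ ε). refl ζ ε
type:
  Pi (ζ : Type0). Pi (χ : ζ). Pi (ε : ζ). Eq ζ χ ε -> Eq ζ ε ε


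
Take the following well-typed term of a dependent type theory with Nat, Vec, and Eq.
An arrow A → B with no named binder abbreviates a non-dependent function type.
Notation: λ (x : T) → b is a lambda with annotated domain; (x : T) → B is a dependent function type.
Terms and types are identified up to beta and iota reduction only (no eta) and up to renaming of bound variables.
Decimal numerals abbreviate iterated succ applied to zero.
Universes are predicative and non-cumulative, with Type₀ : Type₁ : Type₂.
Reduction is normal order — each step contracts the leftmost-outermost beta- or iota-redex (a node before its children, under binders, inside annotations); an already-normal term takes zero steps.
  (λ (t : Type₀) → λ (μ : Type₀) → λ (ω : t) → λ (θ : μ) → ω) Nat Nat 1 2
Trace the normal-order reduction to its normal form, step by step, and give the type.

normal-order reduction:
  (λ (t : Type₀) → λ (μ : Type₀) → λ (ω : t) → λ (θ : μ) → ω) Nat Nat 1 2
  ~> (λ (t : Type₀) → λ (μ : Nat) → λ (ω : t) → μ) Nat 1 2
  ~> (λ (t : Nat) → λ (μ : Nat) → t) 1 2
  ~> (λ (t : Nat) → 1) 2
  ~> 1
type:
  Nat


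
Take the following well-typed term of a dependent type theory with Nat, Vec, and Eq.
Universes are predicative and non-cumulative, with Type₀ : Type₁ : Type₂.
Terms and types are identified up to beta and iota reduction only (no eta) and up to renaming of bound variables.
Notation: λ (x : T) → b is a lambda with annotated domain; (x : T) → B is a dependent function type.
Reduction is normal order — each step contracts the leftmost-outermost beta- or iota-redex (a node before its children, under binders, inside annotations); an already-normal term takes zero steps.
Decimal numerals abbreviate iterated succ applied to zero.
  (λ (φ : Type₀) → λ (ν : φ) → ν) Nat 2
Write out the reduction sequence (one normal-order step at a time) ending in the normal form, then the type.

normal-order reduction sequence:
  (λ (φ : Type₀) → λ (ν : φ) → ν) Nat 2
  ~> (λ (φ : Nat) → φ) 2
  ~> 2
inferred type:
  Nat


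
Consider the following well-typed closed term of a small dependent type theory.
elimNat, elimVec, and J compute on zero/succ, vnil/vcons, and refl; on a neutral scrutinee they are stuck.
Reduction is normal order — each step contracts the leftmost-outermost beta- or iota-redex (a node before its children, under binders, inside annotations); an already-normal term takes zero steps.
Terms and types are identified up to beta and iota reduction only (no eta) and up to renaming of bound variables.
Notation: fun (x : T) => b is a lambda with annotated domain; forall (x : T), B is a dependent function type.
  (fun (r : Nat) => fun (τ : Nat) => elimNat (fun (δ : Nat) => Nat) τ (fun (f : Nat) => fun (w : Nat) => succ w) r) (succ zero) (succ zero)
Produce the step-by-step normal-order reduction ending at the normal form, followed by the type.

reduction (normal order):
  (fun (r : Nat) => fun (τ : Nat) => elimNat (fun (δ : Nat) => Nat) τ (fun (f : Nat) => fun (w : Nat) => succ w) r) (succ zero) (succ zero)
  ~> (fun (r : Nat) => elimNat (fun (τ : Nat) => Nat) r (fun (δ : Nat) => fun (f : Nat) => succ f) (succ zero)) (succ zero)
  ~> elimNat (fun (r : Nat) => Nat) (succ zero) (fun (τ : Nat) => fun (δ : Nat) => succ δ) (succ zero)
  ~> (fun (r : Nat) => fun (τ : Nat) => succ τ) zero (elimNat (fun (δ : Nat) => Nat) (succ zero) (fun (f : Nat) => fun (w : Nat) => succ w) zero)
  ~> (fun (r : Nat) => succ r) (elimNat (fun (τ : Nat) => Nat) (succ zero) (fun (δ : Nat) => fun (f : Nat) => succ f) zero)
  ~> succ (elimNat (fun (r : Nat) => Nat) (succ zero) (fun (τ : Nat) => fun (δ : Nat) => succ δ) zero)
  ~> succ (succ zero)
the term's type:
  Nat
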